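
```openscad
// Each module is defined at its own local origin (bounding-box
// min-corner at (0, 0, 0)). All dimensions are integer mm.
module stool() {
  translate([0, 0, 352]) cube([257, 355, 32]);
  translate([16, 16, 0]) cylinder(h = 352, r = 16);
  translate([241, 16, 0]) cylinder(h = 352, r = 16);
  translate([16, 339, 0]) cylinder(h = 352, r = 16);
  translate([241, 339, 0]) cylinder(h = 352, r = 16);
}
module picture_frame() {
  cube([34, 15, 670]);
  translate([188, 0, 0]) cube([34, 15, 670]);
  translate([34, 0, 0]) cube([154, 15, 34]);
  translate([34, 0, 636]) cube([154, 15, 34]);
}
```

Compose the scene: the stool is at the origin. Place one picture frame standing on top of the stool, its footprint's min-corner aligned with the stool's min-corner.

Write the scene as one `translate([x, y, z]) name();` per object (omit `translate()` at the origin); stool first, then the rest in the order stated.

stool();
translate([0, 0, 384]) picture_frame();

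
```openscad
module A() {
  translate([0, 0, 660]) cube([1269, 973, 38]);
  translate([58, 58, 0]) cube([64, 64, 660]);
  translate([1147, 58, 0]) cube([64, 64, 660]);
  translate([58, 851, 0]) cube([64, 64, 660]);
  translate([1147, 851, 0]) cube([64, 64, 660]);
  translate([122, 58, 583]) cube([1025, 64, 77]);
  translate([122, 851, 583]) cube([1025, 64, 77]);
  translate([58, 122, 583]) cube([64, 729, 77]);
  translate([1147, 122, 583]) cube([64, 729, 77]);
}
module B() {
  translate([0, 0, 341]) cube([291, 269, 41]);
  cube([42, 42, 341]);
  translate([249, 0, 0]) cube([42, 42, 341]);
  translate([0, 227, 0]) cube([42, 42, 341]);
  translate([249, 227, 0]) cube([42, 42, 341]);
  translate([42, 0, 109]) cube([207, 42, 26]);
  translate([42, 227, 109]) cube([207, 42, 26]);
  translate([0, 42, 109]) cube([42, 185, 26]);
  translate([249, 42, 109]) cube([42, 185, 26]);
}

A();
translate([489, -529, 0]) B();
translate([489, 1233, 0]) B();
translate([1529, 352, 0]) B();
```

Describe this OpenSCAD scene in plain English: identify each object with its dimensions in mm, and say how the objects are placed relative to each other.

A is a table with a 1269×973 mm rectangular top, 38 mm thick, top surface at z = 698 mm, supported by four 64×64 mm square legs, each inset 58 mm from the nearest pair of top edges, running from the floor. Four apron rails, 64 mm thick and 77 mm tall, run between adjacent legs with their top edges flush with the underside of the top and their outer faces flush with the legs' outer faces.

B is a simple wooden stool: a rectangular seat 291 mm (x) by 269 mm (y), 41 mm thick, top face at z = 382 mm, on four square legs, each 42×42 mm in cross-section. The legs rest on z = 0, each flush with a corner of the seat. Four stretchers, 42 mm wide and 26 mm tall, connect adjacent legs with their undersides at z = 109 mm, each running between the inner faces of the legs it joins and aligned with the legs' outer faces on the other axis.

Three stools sit around the table at the −y, +y, +x sides.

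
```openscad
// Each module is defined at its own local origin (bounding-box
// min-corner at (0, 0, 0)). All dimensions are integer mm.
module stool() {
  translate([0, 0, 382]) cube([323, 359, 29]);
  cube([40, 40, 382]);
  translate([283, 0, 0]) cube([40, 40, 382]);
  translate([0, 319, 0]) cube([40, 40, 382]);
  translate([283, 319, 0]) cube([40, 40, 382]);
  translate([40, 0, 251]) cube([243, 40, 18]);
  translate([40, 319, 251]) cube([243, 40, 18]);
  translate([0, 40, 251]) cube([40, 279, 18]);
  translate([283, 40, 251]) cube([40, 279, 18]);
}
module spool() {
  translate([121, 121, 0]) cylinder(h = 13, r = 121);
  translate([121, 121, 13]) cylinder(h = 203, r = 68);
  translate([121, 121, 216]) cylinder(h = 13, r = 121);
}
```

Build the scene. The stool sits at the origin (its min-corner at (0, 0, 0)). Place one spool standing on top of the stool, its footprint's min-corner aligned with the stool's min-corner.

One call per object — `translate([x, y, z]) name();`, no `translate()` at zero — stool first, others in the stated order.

stool();
translate([0, 0, 411]) spool();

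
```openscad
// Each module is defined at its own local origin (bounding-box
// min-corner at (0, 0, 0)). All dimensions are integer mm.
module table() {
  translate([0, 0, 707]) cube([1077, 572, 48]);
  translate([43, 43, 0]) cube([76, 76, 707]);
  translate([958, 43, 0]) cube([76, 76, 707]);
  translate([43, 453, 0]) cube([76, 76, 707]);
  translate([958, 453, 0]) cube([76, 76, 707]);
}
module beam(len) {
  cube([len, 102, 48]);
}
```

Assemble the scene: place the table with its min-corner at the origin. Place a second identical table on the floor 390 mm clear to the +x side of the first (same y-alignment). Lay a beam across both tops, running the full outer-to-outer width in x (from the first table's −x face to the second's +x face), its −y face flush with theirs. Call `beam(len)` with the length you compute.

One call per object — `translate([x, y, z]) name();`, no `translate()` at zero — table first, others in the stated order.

table();
translate([1467, 0, 0]) table();
translate([0, 0, 755]) beam(2544);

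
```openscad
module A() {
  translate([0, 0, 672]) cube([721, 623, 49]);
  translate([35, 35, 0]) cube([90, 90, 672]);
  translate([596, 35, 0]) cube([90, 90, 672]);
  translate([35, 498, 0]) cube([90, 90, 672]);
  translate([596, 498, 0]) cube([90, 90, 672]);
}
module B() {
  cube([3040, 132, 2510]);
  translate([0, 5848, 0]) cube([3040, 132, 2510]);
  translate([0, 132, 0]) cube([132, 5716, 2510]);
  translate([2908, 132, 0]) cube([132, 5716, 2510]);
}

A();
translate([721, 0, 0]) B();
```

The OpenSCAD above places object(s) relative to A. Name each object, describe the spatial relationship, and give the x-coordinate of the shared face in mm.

A is a table. B is a house frame. The house frame is against the table's +x side, with their −y faces flush. The x-coordinate of the shared face is 721 mm.

The table's +x face and the house frame's −x face are both at x = 721 mm.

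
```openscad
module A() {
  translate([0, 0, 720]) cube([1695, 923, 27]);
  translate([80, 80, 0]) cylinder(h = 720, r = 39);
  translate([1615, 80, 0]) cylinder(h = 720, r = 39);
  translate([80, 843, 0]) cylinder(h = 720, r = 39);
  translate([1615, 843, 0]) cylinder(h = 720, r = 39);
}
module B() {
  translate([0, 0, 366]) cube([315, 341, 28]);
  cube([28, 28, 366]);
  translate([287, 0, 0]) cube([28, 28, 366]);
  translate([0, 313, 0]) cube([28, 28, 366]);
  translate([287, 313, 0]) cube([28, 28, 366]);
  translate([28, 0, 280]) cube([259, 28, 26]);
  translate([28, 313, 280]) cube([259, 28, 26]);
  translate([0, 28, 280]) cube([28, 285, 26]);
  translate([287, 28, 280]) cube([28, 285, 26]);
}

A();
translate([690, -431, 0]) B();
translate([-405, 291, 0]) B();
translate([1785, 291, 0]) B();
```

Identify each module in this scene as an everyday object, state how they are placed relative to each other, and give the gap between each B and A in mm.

Each stool's nearest face is 90 mm from the table's bounding box.

A is a table. B is a stool. Three stools sit around the table at the −y, −x, +x sides. The gap between each stool and the table is 90 mm.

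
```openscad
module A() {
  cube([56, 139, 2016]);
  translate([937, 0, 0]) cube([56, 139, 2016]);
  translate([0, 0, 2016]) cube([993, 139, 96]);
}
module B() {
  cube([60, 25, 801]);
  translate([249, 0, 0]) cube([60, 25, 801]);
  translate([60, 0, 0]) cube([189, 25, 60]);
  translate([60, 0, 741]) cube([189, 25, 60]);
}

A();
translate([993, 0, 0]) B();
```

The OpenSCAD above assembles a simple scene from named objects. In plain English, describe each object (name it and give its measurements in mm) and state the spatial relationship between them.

A is a door frame. The clear opening is 881 mm wide and 2016 mm high. Two 56 mm wide jambs, 139 mm deep, stand either side of the opening from the floor to the top of the opening. A 96 mm thick head sits across the top of both jambs, spanning the full outside width of the frame.

B is a picture frame with a 189×681 mm rectangular opening (x by z) and a uniform 60 mm border on every side. Frame depth is 25 mm along y. It is built from two vertical stiles running the full outside height and two horizontal rails spanning the gap between the stiles.

The picture frame is against the door frame's +x side, with their −y faces flush.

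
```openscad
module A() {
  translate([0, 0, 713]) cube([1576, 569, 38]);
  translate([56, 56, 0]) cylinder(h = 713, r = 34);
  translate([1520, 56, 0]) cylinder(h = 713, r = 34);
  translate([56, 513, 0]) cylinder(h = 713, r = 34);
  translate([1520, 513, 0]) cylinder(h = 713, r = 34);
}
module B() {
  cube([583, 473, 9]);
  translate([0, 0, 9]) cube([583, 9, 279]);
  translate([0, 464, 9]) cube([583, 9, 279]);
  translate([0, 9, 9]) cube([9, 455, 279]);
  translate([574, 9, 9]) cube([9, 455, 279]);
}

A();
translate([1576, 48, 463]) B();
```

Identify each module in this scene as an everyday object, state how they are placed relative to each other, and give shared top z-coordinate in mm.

Both tops at z = 751 mm.

A is a table. B is an open box. The open box is beside the table with their tops flush at z = 751. The shared top z-coordinate is 751 mm.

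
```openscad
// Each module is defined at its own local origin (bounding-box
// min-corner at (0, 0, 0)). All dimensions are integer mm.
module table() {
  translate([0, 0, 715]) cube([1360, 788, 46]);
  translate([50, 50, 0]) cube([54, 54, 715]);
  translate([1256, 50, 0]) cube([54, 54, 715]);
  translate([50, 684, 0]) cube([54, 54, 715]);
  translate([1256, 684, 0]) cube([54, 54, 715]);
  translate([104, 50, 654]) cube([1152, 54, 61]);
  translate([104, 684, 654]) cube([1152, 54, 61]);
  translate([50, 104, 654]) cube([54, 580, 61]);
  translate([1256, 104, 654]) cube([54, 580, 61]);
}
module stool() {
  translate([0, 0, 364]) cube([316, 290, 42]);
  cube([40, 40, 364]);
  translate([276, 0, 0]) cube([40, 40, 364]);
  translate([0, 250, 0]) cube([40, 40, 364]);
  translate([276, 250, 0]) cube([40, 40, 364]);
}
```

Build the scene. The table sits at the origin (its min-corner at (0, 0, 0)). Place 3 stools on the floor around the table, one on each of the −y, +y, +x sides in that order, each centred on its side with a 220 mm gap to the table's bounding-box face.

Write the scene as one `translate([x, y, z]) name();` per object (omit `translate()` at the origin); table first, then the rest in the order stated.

table();
translate([522, -510, 0]) stool();
translate([522, 1008, 0]) stool();
translate([1580, 249, 0]) stool();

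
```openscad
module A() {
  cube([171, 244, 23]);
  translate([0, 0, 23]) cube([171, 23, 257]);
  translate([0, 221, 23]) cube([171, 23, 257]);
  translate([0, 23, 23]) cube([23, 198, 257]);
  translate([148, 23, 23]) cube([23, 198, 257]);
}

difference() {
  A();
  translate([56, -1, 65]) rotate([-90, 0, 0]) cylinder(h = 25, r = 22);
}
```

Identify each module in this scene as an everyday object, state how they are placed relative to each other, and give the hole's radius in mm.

A is an open box. The open box has a circular hole through its front wall. The hole's radius is 22 mm.

The subtracted cylinder has r = 22 mm.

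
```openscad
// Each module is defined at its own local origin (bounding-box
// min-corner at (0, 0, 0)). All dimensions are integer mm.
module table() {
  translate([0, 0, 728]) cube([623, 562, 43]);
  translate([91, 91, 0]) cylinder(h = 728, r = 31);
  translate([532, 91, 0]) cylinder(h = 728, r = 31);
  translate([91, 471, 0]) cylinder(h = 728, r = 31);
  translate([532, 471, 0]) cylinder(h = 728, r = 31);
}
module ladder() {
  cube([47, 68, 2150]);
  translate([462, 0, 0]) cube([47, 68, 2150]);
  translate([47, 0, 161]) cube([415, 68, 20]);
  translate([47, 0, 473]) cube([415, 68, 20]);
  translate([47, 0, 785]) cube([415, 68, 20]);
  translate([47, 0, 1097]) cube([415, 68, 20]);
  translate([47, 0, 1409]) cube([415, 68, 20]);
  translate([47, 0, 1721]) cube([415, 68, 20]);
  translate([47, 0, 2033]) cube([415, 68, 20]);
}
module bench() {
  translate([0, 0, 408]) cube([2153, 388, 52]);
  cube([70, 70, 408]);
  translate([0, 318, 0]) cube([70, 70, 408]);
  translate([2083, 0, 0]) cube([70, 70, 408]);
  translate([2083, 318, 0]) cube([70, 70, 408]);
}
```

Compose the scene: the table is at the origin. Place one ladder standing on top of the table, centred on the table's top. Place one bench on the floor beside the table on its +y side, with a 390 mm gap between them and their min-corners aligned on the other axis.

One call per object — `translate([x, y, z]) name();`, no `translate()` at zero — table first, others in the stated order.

table();
translate([57, 247, 771]) ladder();
translate([0, 952, 0]) bench();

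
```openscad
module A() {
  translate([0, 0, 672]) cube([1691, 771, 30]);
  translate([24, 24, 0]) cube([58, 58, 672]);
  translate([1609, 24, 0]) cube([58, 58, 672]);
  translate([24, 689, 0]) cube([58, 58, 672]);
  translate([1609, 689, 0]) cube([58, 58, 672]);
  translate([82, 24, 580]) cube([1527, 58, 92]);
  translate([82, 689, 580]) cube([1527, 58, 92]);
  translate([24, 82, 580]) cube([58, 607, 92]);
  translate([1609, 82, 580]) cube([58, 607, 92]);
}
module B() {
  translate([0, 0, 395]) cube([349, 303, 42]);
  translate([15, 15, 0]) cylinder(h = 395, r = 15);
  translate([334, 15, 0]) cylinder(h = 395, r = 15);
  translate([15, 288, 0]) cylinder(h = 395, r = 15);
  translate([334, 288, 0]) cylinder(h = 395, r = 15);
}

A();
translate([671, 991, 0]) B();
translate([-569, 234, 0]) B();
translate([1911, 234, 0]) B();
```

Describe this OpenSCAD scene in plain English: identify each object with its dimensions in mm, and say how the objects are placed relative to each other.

A is a rectangular dining table. The top is 1691×771×30 mm with its upper surface at z = 702 mm. It stands on four 58×58 mm square legs, each inset 24 mm from the nearest pair of top edges, running from the floor to the underside of the top. Four apron rails, 58 mm thick and 92 mm tall, run between adjacent legs with their top edges flush with the underside of the top and their outer faces flush with the legs' outer faces.

B is a four-legged stool. The seat is a 349×303×42 mm slab whose top surface is at z = 437 mm; four round legs, each 30 mm in diameter, run from the floor (z = 0) to the underside of the seat, each leg's axis is inset half a diameter from the nearest pair of seat edges (so the leg's bounding box is flush with the corner).

Three stools sit around the table at the +y, −x, +x sides.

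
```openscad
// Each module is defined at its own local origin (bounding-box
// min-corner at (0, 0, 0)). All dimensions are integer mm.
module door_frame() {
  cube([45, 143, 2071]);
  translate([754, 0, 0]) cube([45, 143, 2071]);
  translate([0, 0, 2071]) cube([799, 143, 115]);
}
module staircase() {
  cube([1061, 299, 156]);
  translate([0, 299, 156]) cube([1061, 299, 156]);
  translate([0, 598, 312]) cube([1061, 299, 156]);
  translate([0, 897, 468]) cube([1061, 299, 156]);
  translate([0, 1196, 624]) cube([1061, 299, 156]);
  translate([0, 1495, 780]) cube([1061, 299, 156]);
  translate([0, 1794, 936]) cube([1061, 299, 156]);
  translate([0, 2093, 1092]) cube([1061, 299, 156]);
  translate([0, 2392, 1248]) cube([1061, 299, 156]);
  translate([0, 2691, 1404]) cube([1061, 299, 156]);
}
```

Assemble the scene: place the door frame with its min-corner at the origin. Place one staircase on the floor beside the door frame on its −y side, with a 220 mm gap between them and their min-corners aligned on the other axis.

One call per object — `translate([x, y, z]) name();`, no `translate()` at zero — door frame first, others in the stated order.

door_frame();
translate([0, -3210, 0]) staircase();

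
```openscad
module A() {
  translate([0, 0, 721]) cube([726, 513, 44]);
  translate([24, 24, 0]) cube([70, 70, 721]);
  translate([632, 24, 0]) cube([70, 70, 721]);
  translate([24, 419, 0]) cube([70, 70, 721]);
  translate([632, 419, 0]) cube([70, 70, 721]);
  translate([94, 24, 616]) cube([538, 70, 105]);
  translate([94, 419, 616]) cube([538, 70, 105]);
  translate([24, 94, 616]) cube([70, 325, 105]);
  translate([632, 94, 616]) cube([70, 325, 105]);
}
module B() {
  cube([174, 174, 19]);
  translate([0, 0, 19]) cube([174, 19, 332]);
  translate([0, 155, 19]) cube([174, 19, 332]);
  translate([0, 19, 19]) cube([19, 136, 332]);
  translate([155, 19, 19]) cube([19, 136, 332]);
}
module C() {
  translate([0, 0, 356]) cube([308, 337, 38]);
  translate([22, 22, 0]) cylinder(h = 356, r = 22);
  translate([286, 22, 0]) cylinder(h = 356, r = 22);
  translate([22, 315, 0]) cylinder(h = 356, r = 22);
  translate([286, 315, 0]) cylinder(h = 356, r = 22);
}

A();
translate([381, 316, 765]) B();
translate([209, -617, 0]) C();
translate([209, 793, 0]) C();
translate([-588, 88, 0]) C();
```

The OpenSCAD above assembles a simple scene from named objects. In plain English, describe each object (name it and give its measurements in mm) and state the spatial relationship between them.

A is a table with a 726×513 mm rectangular top, 44 mm thick, top surface at z = 765 mm, supported by four 70×70 mm square legs, each inset 24 mm from the nearest pair of top edges, running from the floor. Four apron rails, 70 mm thick and 105 mm tall, run between adjacent legs with their top edges flush with the underside of the top and their outer faces flush with the legs' outer faces.

B is an open-topped rectangular box: outside dimensions 174×174×351 mm, with a uniform wall and base thickness of 19 mm. The base is a full 174×174 slab on the floor; four walls sit on top of the base. The front and back walls (the −y and +y sides) span the full width; the two side walls fit between them.

C is a simple wooden stool: a rectangular seat 308 mm (x) by 337 mm (y), 38 mm thick, top face at z = 394 mm, on four round legs, each 44 mm in diameter. The legs rest on z = 0, each leg's axis is inset half a diameter from the nearest pair of seat edges (so the leg's bounding box is flush with the corner).

The open box is on top of the table. Three stools sit around the table at the −y, +y, −x sides.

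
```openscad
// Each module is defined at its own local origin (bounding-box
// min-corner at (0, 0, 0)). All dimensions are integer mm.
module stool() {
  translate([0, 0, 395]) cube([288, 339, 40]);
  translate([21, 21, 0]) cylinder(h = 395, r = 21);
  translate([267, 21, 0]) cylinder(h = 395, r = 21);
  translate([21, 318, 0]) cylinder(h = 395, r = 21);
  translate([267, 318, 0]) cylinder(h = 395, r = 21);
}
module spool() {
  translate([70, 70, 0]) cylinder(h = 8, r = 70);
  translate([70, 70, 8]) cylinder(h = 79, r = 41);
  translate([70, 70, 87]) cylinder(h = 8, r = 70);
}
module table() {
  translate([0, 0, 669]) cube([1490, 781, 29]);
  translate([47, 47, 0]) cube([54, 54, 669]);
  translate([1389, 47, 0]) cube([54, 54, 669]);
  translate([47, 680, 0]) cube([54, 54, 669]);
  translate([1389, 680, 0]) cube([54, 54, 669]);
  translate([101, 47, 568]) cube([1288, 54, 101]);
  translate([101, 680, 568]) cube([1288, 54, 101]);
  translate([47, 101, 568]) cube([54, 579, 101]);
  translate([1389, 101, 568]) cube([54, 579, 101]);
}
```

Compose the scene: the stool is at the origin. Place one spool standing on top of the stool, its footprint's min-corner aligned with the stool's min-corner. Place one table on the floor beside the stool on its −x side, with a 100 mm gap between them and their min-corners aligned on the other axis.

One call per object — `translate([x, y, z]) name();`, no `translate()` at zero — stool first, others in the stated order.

stool();
translate([0, 0, 435]) spool();
translate([-1590, 0, 0]) table();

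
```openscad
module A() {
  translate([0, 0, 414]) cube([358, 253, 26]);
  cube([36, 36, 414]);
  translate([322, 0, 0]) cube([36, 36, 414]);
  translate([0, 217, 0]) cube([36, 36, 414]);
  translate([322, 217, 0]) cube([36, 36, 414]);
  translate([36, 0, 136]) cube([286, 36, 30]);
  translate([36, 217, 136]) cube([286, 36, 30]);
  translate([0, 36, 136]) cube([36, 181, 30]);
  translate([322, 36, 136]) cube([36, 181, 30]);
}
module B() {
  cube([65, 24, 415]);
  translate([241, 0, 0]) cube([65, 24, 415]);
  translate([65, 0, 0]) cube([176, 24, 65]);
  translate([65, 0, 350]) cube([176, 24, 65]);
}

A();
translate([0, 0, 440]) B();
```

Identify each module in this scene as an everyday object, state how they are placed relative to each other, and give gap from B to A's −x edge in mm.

A is a stool. B is a picture frame. The picture frame is on top of the stool. The gap from the picture frame to the stool's −x edge is 0 mm.

The picture frame's min-x is at 0; the stool's min-x is 0; gap = 0 mm.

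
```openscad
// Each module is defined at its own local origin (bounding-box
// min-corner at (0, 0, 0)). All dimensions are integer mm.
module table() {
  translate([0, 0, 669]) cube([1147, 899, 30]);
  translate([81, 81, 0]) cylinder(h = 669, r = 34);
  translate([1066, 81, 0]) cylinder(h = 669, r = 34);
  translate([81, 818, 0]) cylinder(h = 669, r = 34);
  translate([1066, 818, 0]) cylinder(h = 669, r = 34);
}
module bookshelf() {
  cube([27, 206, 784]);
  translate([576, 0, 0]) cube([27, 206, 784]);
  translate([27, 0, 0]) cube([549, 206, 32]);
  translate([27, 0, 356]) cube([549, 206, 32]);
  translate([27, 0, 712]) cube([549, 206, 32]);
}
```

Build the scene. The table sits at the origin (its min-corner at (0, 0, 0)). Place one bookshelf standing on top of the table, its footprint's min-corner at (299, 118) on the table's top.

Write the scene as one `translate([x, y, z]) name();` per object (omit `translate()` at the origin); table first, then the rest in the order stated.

table();
translate([299, 118, 699]) bookshelf();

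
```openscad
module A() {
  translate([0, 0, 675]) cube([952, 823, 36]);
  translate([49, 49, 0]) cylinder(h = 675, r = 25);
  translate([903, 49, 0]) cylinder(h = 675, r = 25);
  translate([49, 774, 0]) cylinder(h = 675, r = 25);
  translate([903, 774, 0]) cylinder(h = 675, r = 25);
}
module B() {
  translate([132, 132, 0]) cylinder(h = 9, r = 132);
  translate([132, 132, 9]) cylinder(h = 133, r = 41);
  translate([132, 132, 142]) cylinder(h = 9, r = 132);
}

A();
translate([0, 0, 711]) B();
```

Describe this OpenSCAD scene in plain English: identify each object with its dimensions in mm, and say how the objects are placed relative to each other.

A is a rectangular dining table. The top is 952×823×36 mm with its upper surface at z = 711 mm. It stands on four round legs of 50 mm diameter, each leg's bounding box inset 24 mm from the nearest pair of top edges, running from the floor to the underside of the top.

B is a spool: two coaxial disc flanges of radius 132 mm and thickness 9 mm, joined by a core cylinder of radius 41 mm and height 133 mm. The lower flange rests on z = 0 and the three cylinders share a vertical axis.

The spool is on top of the table.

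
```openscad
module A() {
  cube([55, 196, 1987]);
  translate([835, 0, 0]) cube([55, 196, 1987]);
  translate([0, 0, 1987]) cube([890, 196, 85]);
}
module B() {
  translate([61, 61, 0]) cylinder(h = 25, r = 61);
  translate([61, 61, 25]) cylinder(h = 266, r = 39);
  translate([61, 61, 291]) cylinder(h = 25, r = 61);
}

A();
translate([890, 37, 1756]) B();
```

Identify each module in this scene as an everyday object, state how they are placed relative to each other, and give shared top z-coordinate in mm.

A is a door frame. B is a spool. The spool is beside the door frame with their tops flush at z = 2072. The shared top z-coordinate is 2072 mm.

Both tops at z = 2072 mm.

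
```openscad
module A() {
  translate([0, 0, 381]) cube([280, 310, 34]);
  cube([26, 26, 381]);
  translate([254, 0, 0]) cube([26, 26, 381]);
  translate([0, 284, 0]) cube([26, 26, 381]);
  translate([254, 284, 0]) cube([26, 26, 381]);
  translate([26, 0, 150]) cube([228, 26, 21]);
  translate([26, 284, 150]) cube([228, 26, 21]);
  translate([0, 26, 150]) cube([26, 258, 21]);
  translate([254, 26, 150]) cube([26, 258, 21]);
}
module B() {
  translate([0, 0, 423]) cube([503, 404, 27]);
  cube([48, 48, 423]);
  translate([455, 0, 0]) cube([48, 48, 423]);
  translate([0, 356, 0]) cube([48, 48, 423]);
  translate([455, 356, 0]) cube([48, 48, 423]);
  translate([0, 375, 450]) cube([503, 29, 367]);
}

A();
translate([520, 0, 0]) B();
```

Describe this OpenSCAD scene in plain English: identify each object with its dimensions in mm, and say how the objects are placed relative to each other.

A is a simple wooden stool: a rectangular seat 280 mm (x) by 310 mm (y), 34 mm thick, top face at z = 415 mm, on four square legs, each 26×26 mm in cross-section. The legs rest on z = 0, each flush with a corner of the seat. Four stretchers, 26 mm wide and 21 mm tall, connect adjacent legs with their undersides at z = 150 mm, each running between the inner faces of the legs it joins and aligned with the legs' outer faces on the other axis.

B is a chair: 503×404 mm seat, 27 mm thick, top at z = 450 mm, on four 48 mm square corner legs flush with the seat edges. A 29 mm thick backrest slab spans the full seat width, extending 367 mm above the seat top, its back face flush with the seat's +y edge.

The chair is on the floor beside the stool on its +x side.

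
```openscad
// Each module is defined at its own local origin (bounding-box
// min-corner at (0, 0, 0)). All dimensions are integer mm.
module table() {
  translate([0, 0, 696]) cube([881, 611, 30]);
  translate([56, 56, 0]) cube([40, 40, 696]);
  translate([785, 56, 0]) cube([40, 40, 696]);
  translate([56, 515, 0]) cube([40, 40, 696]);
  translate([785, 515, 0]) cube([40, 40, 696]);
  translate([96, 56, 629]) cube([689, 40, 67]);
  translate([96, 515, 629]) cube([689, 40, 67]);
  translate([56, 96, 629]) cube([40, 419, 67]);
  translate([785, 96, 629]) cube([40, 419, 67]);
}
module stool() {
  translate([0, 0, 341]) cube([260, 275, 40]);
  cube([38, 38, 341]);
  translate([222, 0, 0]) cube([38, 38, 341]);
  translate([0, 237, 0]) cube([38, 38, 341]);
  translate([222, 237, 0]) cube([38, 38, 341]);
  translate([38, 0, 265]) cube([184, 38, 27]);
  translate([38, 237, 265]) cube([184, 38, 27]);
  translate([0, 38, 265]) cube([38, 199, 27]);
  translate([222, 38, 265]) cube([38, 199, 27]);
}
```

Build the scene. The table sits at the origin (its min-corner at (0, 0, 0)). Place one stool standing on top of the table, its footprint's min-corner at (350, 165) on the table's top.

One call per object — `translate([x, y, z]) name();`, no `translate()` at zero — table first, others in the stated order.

table();
translate([350, 165, 726]) stool();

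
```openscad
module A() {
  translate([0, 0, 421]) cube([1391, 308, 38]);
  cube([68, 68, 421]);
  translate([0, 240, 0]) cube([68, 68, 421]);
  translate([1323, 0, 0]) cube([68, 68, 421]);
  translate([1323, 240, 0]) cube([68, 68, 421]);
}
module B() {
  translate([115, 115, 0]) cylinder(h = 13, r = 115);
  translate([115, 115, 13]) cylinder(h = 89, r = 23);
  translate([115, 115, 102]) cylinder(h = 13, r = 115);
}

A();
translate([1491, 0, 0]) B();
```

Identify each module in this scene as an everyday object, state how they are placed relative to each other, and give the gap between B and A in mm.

A is a bench. B is a spool. The spool is on the floor beside the bench on its +x side. The gap between the spool and the bench is 100 mm.

The spool's nearest face is 100 mm from the bench's +x face.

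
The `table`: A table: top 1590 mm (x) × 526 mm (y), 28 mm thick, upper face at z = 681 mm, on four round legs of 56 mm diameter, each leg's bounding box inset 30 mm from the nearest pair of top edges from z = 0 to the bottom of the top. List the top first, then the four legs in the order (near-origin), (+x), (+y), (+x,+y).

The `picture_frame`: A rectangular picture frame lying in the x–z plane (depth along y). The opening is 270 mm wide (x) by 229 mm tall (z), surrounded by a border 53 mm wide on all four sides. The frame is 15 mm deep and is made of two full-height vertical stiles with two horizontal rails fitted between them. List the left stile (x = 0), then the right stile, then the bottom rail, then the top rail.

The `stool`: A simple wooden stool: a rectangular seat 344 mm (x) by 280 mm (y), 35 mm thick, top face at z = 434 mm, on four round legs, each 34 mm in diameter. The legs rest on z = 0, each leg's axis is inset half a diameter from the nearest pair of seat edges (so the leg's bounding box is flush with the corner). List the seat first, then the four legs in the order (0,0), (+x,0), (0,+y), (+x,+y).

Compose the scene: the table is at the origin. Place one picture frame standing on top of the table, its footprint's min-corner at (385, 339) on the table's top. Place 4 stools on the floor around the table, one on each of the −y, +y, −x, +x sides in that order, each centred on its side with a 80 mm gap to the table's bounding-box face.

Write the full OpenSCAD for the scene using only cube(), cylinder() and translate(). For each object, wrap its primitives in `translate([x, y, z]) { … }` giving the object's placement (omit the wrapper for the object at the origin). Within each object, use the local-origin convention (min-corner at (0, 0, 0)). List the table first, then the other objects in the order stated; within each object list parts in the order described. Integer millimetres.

translate([0, 0, 653]) cube([1590, 526, 28]);
translate([58, 58, 0]) cylinder(h = 653, r = 28);
translate([1532, 58, 0]) cylinder(h = 653, r = 28);
translate([58, 468, 0]) cylinder(h = 653, r = 28);
translate([1532, 468, 0]) cylinder(h = 653, r = 28);
translate([385, 339, 681]) {
  cube([53, 15, 335]);
  translate([323, 0, 0]) cube([53, 15, 335]);
  translate([53, 0, 0]) cube([270, 15, 53]);
  translate([53, 0, 282]) cube([270, 15, 53]);
}
translate([623, -360, 0]) {
  translate([0, 0, 399]) cube([344, 280, 35]);
  translate([17, 17, 0]) cylinder(h = 399, r = 17);
  translate([327, 17, 0]) cylinder(h = 399, r = 17);
  translate([17, 263, 0]) cylinder(h = 399, r = 17);
  translate([327, 263, 0]) cylinder(h = 399, r = 17);
}
translate([623, 606, 0]) {
  translate([0, 0, 399]) cube([344, 280, 35]);
  translate([17, 17, 0]) cylinder(h = 399, r = 17);
  translate([327, 17, 0]) cylinder(h = 399, r = 17);
  translate([17, 263, 0]) cylinder(h = 399, r = 17);
  translate([327, 263, 0]) cylinder(h = 399, r = 17);
}
translate([-424, 123, 0]) {
  translate([0, 0, 399]) cube([344, 280, 35]);
  translate([17, 17, 0]) cylinder(h = 399, r = 17);
  translate([327, 17, 0]) cylinder(h = 399, r = 17);
  translate([17, 263, 0]) cylinder(h = 399, r = 17);
  translate([327, 263, 0]) cylinder(h = 399, r = 17);
}
translate([1670, 123, 0]) {
  translate([0, 0, 399]) cube([344, 280, 35]);
  translate([17, 17, 0]) cylinder(h = 399, r = 17);
  translate([327, 17, 0]) cylinder(h = 399, r = 17);
  translate([17, 263, 0]) cylinder(h = 399, r = 17);
  translate([327, 263, 0]) cylinder(h = 399, r = 17);
}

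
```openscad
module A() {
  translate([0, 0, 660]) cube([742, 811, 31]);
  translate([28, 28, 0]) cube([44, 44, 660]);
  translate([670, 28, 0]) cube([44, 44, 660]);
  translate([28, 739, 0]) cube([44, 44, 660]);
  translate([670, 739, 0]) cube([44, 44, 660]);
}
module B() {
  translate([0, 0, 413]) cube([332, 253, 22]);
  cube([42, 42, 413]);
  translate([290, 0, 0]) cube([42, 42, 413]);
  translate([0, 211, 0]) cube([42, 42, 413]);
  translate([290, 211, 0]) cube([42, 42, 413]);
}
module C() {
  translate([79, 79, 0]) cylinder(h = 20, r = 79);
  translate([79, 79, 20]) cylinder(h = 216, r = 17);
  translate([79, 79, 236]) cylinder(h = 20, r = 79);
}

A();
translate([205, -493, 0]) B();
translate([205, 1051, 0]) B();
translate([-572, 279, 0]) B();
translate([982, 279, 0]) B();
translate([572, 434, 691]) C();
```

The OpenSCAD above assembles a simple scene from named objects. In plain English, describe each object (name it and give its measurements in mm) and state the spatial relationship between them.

A is a rectangular dining table. The top is 742×811×31 mm with its upper surface at z = 691 mm. It stands on four 44×44 mm square legs, each inset 28 mm from the nearest pair of top edges, running from the floor to the underside of the top.

B is a simple wooden stool: a rectangular seat 332 mm (x) by 253 mm (y), 22 mm thick, top face at z = 435 mm, on four square legs, each 42×42 mm in cross-section. The legs rest on z = 0, each flush with a corner of the seat.

C is a spool: two coaxial disc flanges of radius 79 mm and thickness 20 mm, joined by a core cylinder of radius 17 mm and height 216 mm. The lower flange rests on z = 0 and the three cylinders share a vertical axis.

Four stools sit around the table at the −y, +y, −x, +x sides. The spool is on top of the table.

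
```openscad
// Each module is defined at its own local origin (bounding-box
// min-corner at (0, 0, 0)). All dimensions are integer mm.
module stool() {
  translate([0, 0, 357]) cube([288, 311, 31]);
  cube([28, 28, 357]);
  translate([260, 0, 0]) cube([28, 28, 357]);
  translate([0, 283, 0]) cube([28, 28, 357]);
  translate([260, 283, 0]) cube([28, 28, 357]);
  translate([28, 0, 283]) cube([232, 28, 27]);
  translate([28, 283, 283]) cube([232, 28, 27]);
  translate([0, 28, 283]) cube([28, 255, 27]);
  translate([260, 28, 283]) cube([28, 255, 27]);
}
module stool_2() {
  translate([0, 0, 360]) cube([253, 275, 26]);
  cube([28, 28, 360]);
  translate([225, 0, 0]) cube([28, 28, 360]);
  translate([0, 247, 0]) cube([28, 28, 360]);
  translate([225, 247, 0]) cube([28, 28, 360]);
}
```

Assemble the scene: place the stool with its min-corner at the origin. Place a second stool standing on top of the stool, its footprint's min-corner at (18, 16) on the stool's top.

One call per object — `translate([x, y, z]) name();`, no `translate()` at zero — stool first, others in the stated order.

stool();
translate([18, 16, 388]) stool_2();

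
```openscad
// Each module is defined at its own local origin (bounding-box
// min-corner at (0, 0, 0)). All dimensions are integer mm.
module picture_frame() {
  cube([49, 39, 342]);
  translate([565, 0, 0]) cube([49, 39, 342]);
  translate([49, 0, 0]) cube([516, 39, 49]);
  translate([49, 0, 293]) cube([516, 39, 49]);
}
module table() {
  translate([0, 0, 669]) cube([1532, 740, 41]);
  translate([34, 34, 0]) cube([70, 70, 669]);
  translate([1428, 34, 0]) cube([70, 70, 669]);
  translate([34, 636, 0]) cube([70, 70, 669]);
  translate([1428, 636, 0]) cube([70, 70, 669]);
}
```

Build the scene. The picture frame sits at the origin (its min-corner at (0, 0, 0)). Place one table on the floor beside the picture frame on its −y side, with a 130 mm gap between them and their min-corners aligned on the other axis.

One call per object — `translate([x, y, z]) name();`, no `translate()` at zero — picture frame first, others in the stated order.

picture_frame();
translate([0, -870, 0]) table();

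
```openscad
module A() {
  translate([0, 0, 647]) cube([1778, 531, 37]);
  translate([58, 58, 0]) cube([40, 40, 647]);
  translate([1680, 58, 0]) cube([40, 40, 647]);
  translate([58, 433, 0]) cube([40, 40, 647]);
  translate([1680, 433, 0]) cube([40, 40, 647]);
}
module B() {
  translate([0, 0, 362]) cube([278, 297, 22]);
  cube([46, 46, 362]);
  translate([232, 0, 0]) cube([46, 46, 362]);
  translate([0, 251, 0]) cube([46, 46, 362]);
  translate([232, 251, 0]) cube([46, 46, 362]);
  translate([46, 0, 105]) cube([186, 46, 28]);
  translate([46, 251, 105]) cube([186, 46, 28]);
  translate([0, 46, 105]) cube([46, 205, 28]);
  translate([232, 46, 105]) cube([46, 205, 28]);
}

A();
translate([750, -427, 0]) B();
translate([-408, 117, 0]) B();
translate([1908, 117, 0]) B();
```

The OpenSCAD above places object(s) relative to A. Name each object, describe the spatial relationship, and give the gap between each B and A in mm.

A is a table. B is a stool. Three stools sit around the table at the −y, −x, +x sides. The gap between each stool and the table is 130 mm.

Each stool's nearest face is 130 mm from the table's bounding box.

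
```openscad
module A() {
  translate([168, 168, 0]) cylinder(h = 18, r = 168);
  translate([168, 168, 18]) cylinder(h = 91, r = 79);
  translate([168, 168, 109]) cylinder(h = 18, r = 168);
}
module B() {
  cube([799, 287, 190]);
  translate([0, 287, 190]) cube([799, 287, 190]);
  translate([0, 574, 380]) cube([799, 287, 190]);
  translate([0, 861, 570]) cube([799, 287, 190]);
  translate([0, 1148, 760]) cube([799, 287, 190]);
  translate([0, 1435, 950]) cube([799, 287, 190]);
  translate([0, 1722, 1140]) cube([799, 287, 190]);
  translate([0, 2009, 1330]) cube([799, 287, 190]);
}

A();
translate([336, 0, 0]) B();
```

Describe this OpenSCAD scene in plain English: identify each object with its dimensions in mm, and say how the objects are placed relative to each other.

A is a spool: two coaxial disc flanges of radius 168 mm and thickness 18 mm, joined by a core cylinder of radius 79 mm and height 91 mm. The lower flange rests on z = 0 and the three cylinders share a vertical axis.

B is a straight staircase of 8 solid steps. Each step is 799 mm wide (x), 287 mm deep (y, the going) and 190 mm tall (the rise). The first step rests on the floor; each subsequent step sits one going further in +y and one rise higher in +z, directly behind and above the previous step with no overlap.

The staircase is against the spool's +x side, with their −y faces flush.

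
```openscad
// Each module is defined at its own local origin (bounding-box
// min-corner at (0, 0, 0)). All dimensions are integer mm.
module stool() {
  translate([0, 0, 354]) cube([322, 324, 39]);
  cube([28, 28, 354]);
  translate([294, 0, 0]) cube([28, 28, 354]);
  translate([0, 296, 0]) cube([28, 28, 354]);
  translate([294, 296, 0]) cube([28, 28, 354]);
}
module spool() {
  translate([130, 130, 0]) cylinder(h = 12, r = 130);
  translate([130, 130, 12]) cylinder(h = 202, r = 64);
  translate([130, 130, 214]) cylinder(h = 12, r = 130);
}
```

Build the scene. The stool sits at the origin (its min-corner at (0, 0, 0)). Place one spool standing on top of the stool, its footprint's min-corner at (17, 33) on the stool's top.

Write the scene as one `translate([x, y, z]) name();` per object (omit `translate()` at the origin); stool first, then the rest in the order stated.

stool();
translate([17, 33, 393]) spool();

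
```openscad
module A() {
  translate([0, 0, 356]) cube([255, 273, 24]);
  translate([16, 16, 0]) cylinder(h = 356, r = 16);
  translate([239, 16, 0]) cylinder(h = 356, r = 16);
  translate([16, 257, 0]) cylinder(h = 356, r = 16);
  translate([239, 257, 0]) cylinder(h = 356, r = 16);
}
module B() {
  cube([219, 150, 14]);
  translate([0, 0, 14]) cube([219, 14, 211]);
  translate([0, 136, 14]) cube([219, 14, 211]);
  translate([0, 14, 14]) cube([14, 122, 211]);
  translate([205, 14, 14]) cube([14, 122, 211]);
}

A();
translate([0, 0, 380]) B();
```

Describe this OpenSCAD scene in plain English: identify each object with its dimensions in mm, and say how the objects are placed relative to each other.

A is a simple wooden stool: a rectangular seat 255 mm (x) by 273 mm (y), 24 mm thick, top face at z = 380 mm, on four round legs, each 32 mm in diameter. The legs rest on z = 0, each leg's axis is inset half a diameter from the nearest pair of seat edges (so the leg's bounding box is flush with the corner).

B is an open storage box with external size 219×150×225 mm and wall thickness 14 mm (the base is also 14 mm thick). The base covers the whole footprint; the four walls stand on the base, with the y-facing walls full-width and the x-facing walls fitting between their inner faces.

The open box is on top of the stool.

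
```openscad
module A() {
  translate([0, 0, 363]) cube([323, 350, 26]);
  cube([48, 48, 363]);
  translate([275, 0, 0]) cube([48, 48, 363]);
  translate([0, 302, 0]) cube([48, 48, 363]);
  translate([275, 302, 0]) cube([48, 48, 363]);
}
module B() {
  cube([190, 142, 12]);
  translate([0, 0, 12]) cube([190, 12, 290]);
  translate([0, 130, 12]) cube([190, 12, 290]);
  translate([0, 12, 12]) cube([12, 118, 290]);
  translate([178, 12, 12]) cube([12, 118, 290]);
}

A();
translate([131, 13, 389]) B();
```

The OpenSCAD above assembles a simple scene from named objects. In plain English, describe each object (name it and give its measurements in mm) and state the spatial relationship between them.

A is a four-legged stool. The seat is a 323×350×26 mm slab whose top surface is at z = 389 mm; four square legs, each 48×48 mm in cross-section, run from the floor (z = 0) to the underside of the seat, each flush with a corner of the seat.

B is an open storage box with external size 190×142×302 mm and wall thickness 12 mm (the base is also 12 mm thick). The base covers the whole footprint; the four walls stand on the base, with the y-facing walls full-width and the x-facing walls fitting between their inner faces.

The open box is on top of the stool.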